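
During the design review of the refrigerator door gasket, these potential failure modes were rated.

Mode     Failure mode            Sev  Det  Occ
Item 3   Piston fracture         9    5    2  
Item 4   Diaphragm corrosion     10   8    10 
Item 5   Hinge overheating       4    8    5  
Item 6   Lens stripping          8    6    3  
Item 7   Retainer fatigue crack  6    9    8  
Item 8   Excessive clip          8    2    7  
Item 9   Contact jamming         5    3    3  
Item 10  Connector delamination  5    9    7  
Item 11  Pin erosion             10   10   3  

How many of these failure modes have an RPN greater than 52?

8

RPN = Severity × Occurrence × Detection:
  Item 3: 9 × 2 × 5 = 90
  Item 4: 10 × 10 × 8 = 800
  Item 5: 4 × 5 × 8 = 160
  Item 6: 8 × 3 × 6 = 144
  Item 7: 6 × 8 × 9 = 432
  Item 8: 8 × 7 × 2 = 112
  Item 9: 5 × 3 × 3 = 45
  Item 10: 5 × 7 × 9 = 315
  Item 11: 10 × 3 × 10 = 300
Modes with RPN > 52: Item 3 (90), Item 4 (800), Item 5 (160), Item 6 (144), Item 7 (432), Item 8 (112), Item 10 (315), Item 11 (300) → 8.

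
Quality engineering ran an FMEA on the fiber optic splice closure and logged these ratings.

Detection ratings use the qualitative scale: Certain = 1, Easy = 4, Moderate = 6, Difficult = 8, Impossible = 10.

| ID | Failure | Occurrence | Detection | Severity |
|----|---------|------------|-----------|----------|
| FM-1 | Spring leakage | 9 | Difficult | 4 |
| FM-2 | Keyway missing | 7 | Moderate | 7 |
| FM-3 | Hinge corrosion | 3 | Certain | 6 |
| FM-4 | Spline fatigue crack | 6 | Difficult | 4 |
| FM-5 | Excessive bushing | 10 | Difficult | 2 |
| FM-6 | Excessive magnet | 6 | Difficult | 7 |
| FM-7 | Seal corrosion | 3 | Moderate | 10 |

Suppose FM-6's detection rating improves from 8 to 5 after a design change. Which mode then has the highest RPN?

RPN = Severity × Occurrence × Detection:
  FM-1: 4 × 9 × 8 = 288
  FM-2: 7 × 7 × 6 = 294
  FM-3: 6 × 3 × 1 = 18
  FM-4: 4 × 6 × 8 = 192
  FM-5: 2 × 10 × 8 = 160
  FM-6: 7 × 6 × 8 = 336
  FM-7: 10 × 3 × 6 = 180
After action: FM-6 → 7 × 6 × 5 = 210.
Revised RPNs: FM-2=294, FM-1=288, FM-6=210, FM-4=192, FM-7=180, FM-5=160, FM-3=18.
Highest is now FM-2 (294).

FM-2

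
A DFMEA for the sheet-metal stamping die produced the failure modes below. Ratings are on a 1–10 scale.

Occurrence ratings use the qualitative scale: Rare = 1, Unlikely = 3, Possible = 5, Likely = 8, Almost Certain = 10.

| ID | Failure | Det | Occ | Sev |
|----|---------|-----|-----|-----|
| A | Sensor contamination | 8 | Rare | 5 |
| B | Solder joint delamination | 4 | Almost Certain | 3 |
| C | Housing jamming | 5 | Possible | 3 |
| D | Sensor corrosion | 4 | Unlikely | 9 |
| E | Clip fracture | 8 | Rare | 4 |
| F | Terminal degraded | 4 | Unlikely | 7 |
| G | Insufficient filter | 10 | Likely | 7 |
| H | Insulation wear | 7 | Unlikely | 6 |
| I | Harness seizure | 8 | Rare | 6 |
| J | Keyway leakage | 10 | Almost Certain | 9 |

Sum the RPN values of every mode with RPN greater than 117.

1706

RPN = Severity × Occurrence × Detection:
  A: 5 × 1 × 8 = 40
  B: 3 × 10 × 4 = 120
  C: 3 × 5 × 5 = 75
  D: 9 × 3 × 4 = 108
  E: 4 × 1 × 8 = 32
  F: 7 × 3 × 4 = 84
  G: 7 × 8 × 10 = 560
  H: 6 × 3 × 7 = 126
  I: 6 × 1 × 8 = 48
  J: 9 × 10 × 10 = 900
RPN > 117: B (120), G (560), H (126), J (900).
Sum: 120 + 560 + 126 + 900 = 1706.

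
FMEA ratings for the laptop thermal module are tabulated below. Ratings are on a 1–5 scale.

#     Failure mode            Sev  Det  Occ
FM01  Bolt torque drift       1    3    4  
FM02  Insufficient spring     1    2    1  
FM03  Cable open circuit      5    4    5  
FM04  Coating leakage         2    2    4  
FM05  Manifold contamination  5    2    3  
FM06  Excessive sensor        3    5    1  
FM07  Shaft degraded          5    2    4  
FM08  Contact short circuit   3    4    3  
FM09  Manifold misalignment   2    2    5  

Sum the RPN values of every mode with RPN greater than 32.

176

RPN = Severity × Occurrence × Detection:
  FM01: 1 × 4 × 3 = 12
  FM02: 1 × 1 × 2 = 2
  FM03: 5 × 5 × 4 = 100
  FM04: 2 × 4 × 2 = 16
  FM05: 5 × 3 × 2 = 30
  FM06: 3 × 1 × 5 = 15
  FM07: 5 × 4 × 2 = 40
  FM08: 3 × 3 × 4 = 36
  FM09: 2 × 5 × 2 = 20
RPN > 32: FM03 (100), FM07 (40), FM08 (36).
Sum: 100 + 40 + 36 = 176.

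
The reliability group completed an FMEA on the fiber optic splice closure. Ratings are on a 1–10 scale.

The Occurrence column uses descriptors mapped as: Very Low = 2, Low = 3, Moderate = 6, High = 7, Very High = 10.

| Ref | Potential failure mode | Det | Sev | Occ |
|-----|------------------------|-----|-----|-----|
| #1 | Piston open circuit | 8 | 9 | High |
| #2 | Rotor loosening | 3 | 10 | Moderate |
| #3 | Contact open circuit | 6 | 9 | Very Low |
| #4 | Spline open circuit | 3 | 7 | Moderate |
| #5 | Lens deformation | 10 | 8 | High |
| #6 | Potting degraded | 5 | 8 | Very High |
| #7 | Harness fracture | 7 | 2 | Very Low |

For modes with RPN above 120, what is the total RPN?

RPN = Severity × Occurrence × Detection:
  #1: 9 × 7 × 8 = 504
  #2: 10 × 6 × 3 = 180
  #3: 9 × 2 × 6 = 108
  #4: 7 × 6 × 3 = 126
  #5: 8 × 7 × 10 = 560
  #6: 8 × 10 × 5 = 400
  #7: 2 × 2 × 7 = 28
RPN > 120: #1 (504), #2 (180), #4 (126), #5 (560), #6 (400).
Sum: 504 + 180 + 126 + 560 + 400 = 1770.

1770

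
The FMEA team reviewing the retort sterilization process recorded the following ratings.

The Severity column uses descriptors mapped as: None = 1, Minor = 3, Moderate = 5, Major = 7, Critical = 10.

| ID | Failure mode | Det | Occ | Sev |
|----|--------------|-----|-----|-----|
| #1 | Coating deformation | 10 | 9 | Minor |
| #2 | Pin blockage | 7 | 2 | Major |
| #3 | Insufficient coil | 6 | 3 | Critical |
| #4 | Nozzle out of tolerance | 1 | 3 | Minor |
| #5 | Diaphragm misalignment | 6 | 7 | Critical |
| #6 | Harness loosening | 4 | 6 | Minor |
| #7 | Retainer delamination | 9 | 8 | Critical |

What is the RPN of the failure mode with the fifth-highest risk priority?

RPN = Severity × Occurrence × Detection:
  #1: 3 × 9 × 10 = 270
  #2: 7 × 2 × 7 = 98
  #3: 10 × 3 × 6 = 180
  #4: 3 × 3 × 1 = 9
  #5: 10 × 7 × 6 = 420
  #6: 3 × 6 × 4 = 72
  #7: 10 × 8 × 9 = 720
Sorted descending: 720, 420, 270, 180, 98, 72, 9.
The fifth-highest RPN is 98 (#2).

98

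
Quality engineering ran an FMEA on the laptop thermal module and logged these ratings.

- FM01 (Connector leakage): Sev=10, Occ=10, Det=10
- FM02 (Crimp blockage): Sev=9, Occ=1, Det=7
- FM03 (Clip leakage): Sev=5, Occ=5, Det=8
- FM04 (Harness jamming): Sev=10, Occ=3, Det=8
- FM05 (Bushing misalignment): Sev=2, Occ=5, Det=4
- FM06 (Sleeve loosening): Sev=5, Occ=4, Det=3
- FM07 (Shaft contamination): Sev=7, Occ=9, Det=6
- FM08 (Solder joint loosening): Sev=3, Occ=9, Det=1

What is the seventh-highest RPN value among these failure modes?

RPN = Severity × Occurrence × Detection:
  FM01: 10 × 10 × 10 = 1000
  FM02: 9 × 1 × 7 = 63
  FM03: 5 × 5 × 8 = 200
  FM04: 10 × 3 × 8 = 240
  FM05: 2 × 5 × 4 = 40
  FM06: 5 × 4 × 3 = 60
  FM07: 7 × 9 × 6 = 378
  FM08: 3 × 9 × 1 = 27
Sorted descending: 1000, 378, 240, 200, 63, 60, 40, 27.
The seventh-highest RPN is 40 (FM05).

40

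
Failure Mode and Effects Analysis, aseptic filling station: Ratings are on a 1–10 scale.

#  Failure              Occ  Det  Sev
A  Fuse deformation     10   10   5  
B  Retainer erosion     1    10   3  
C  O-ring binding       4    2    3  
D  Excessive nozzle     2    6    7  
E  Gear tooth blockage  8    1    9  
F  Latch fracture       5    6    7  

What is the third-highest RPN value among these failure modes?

RPN = Severity × Occurrence × Detection:
  A: 5 × 10 × 10 = 500
  B: 3 × 1 × 10 = 30
  C: 3 × 4 × 2 = 24
  D: 7 × 2 × 6 = 84
  E: 9 × 8 × 1 = 72
  F: 7 × 5 × 6 = 210
Sorted descending: 500, 210, 84, 72, 30, 24.
The third-highest RPN is 84 (D).

84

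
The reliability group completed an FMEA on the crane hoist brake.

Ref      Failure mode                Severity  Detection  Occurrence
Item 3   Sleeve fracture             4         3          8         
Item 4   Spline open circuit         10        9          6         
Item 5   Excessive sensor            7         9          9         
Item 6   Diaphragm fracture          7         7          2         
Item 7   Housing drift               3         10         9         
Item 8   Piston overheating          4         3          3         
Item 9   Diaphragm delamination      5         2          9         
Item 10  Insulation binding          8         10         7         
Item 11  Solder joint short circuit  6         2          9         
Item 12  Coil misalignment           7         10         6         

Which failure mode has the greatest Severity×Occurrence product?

Criticality = Severity × Occurrence:
  Item 3: 4 × 8 = 32
  Item 4: 10 × 6 = 60
  Item 5: 7 × 9 = 63
  Item 6: 7 × 2 = 14
  Item 7: 3 × 9 = 27
  Item 8: 4 × 3 = 12
  Item 9: 5 × 9 = 45
  Item 10: 8 × 7 = 56
  Item 11: 6 × 9 = 54
  Item 12: 7 × 6 = 42
Highest criticality is 63 → Item 5.

Item 5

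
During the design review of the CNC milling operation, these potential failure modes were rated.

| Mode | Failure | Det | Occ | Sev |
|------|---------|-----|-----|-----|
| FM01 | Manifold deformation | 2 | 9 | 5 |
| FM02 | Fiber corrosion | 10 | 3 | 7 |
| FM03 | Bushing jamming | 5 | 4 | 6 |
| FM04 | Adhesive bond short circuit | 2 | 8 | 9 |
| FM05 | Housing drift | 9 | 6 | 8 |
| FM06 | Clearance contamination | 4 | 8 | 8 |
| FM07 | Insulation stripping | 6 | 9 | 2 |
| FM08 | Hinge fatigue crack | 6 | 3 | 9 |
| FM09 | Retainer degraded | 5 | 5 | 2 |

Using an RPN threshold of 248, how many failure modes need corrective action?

2

RPN = Severity × Occurrence × Detection:
  FM01: 5 × 9 × 2 = 90
  FM02: 7 × 3 × 10 = 210
  FM03: 6 × 4 × 5 = 120
  FM04: 9 × 8 × 2 = 144
  FM05: 8 × 6 × 9 = 432
  FM06: 8 × 8 × 4 = 256
  FM07: 2 × 9 × 6 = 108
  FM08: 9 × 3 × 6 = 162
  FM09: 2 × 5 × 5 = 50
Modes with RPN ≥ 248: FM05 (432), FM06 (256) → 2.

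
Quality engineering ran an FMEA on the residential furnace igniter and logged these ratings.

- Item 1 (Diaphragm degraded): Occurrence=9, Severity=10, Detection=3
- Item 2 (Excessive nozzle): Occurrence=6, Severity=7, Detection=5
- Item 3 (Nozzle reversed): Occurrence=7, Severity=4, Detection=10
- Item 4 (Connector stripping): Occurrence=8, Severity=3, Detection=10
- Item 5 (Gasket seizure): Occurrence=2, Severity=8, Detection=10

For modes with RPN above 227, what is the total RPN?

RPN = Severity × Occurrence × Detection:
  Item 1: 10 × 9 × 3 = 270
  Item 2: 7 × 6 × 5 = 210
  Item 3: 4 × 7 × 10 = 280
  Item 4: 3 × 8 × 10 = 240
  Item 5: 8 × 2 × 10 = 160
RPN > 227: Item 1 (270), Item 3 (280), Item 4 (240).
Sum: 270 + 280 + 240 = 790.

790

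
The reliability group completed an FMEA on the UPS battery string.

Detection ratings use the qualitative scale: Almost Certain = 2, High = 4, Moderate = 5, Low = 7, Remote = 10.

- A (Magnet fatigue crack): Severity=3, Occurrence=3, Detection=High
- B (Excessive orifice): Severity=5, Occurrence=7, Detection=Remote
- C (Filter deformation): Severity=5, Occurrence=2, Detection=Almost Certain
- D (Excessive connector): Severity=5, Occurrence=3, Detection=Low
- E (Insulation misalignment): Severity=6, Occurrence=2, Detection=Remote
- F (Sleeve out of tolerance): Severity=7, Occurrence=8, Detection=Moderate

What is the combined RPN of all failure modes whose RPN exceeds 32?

RPN = Severity × Occurrence × Detection:
  A: 3 × 3 × 4 = 36
  B: 5 × 7 × 10 = 350
  C: 5 × 2 × 2 = 20
  D: 5 × 3 × 7 = 105
  E: 6 × 2 × 10 = 120
  F: 7 × 8 × 5 = 280
RPN > 32: A (36), B (350), D (105), E (120), F (280).
Sum: 36 + 350 + 105 + 120 + 280 = 891.

891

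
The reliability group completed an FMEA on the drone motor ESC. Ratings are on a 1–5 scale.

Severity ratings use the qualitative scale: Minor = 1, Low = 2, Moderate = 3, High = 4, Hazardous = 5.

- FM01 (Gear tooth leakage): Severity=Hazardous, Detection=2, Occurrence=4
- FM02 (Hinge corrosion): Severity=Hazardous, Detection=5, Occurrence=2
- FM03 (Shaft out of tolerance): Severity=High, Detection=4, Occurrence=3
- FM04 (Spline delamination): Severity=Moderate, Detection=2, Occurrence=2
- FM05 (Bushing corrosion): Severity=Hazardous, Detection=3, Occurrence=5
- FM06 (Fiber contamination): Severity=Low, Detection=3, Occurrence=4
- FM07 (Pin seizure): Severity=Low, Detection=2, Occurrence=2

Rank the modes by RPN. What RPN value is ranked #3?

RPN = Severity × Occurrence × Detection:
  FM01: 5 × 4 × 2 = 40
  FM02: 5 × 2 × 5 = 50
  FM03: 4 × 3 × 4 = 48
  FM04: 3 × 2 × 2 = 12
  FM05: 5 × 5 × 3 = 75
  FM06: 2 × 4 × 3 = 24
  FM07: 2 × 2 × 2 = 8
Sorted descending: 75, 50, 48, 40, 24, 12, 8.
The third-highest RPN is 48 (FM03).

48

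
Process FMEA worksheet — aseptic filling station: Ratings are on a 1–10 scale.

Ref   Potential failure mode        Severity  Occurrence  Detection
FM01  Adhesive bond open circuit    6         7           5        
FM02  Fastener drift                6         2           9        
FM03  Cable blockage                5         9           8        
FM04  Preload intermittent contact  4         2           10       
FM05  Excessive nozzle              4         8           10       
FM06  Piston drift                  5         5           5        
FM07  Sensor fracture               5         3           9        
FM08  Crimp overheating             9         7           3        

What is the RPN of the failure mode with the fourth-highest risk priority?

189

RPN = Severity × Occurrence × Detection:
  FM01: 6 × 7 × 5 = 210
  FM02: 6 × 2 × 9 = 108
  FM03: 5 × 9 × 8 = 360
  FM04: 4 × 2 × 10 = 80
  FM05: 4 × 8 × 10 = 320
  FM06: 5 × 5 × 5 = 125
  FM07: 5 × 3 × 9 = 135
  FM08: 9 × 7 × 3 = 189
Sorted descending: 360, 320, 210, 189, 135, 125, 108, 80.
The fourth-highest RPN is 189 (FM08).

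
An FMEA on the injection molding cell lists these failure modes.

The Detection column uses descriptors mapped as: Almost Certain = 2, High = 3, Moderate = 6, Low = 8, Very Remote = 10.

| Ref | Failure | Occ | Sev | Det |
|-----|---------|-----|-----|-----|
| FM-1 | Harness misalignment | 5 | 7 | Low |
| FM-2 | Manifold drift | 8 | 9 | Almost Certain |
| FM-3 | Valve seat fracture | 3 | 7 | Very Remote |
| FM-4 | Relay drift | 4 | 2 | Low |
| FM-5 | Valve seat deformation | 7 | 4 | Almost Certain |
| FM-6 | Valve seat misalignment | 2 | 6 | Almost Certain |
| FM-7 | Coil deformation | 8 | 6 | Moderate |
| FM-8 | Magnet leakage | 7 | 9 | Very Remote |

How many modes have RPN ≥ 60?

RPN = Severity × Occurrence × Detection:
  FM-1: 7 × 5 × 8 = 280
  FM-2: 9 × 8 × 2 = 144
  FM-3: 7 × 3 × 10 = 210
  FM-4: 2 × 4 × 8 = 64
  FM-5: 4 × 7 × 2 = 56
  FM-6: 6 × 2 × 2 = 24
  FM-7: 6 × 8 × 6 = 288
  FM-8: 9 × 7 × 10 = 630
Modes with RPN ≥ 60: FM-1 (280), FM-2 (144), FM-3 (210), FM-4 (64), FM-7 (288), FM-8 (630) → 6.

6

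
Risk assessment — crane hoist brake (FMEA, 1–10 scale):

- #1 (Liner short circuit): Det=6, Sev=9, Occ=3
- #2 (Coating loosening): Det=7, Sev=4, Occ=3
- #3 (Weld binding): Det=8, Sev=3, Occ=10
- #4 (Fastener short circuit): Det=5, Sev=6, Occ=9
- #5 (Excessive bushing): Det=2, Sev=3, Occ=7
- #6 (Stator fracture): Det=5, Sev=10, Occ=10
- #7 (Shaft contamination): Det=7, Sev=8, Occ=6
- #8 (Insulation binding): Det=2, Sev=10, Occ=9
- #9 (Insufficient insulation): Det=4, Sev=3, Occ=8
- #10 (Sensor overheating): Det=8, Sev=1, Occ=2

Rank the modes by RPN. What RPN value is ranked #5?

180

RPN = Severity × Occurrence × Detection:
  #1: 9 × 3 × 6 = 162
  #2: 4 × 3 × 7 = 84
  #3: 3 × 10 × 8 = 240
  #4: 6 × 9 × 5 = 270
  #5: 3 × 7 × 2 = 42
  #6: 10 × 10 × 5 = 500
  #7: 8 × 6 × 7 = 336
  #8: 10 × 9 × 2 = 180
  #9: 3 × 8 × 4 = 96
  #10: 1 × 2 × 8 = 16
Sorted descending: 500, 336, 270, 240, 180, 162, 96, 84, 42, 16.
The fifth-highest RPN is 180 (#8).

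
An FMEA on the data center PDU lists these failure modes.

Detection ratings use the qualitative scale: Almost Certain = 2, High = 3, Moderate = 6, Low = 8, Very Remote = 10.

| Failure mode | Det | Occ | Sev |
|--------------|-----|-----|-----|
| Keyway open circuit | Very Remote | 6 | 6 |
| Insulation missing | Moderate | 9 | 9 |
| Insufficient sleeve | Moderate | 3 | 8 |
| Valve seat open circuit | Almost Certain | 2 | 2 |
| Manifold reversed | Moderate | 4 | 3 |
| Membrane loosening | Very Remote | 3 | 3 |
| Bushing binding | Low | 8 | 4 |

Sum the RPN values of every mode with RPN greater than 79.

RPN = Severity × Occurrence × Detection:
  Keyway open circuit: 6 × 6 × 10 = 360
  Insulation missing: 9 × 9 × 6 = 486
  Insufficient sleeve: 8 × 3 × 6 = 144
  Valve seat open circuit: 2 × 2 × 2 = 8
  Manifold reversed: 3 × 4 × 6 = 72
  Membrane loosening: 3 × 3 × 10 = 90
  Bushing binding: 4 × 8 × 8 = 256
RPN > 79: Keyway open circuit (360), Insulation missing (486), Insufficient sleeve (144), Membrane loosening (90), Bushing binding (256).
Sum: 360 + 486 + 144 + 90 + 256 = 1336.

1336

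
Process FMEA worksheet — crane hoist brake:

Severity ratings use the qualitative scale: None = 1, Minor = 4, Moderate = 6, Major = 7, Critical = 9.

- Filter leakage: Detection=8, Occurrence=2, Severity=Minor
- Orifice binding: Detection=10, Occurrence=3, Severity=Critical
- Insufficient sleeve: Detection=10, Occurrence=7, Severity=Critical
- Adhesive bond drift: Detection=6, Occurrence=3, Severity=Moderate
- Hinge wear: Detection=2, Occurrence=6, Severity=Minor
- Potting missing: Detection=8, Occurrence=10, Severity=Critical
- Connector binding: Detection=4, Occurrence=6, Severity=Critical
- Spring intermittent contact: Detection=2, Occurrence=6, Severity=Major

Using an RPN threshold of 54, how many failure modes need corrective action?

RPN = Severity × Occurrence × Detection:
  Filter leakage: 4 × 2 × 8 = 64
  Orifice binding: 9 × 3 × 10 = 270
  Insufficient sleeve: 9 × 7 × 10 = 630
  Adhesive bond drift: 6 × 3 × 6 = 108
  Hinge wear: 4 × 6 × 2 = 48
  Potting missing: 9 × 10 × 8 = 720
  Connector binding: 9 × 6 × 4 = 216
  Spring intermittent contact: 7 × 6 × 2 = 84
Modes with RPN ≥ 54: Filter leakage (64), Orifice binding (270), Insufficient sleeve (630), Adhesive bond drift (108), Potting missing (720), Connector binding (216), Spring intermittent contact (84) → 7.

7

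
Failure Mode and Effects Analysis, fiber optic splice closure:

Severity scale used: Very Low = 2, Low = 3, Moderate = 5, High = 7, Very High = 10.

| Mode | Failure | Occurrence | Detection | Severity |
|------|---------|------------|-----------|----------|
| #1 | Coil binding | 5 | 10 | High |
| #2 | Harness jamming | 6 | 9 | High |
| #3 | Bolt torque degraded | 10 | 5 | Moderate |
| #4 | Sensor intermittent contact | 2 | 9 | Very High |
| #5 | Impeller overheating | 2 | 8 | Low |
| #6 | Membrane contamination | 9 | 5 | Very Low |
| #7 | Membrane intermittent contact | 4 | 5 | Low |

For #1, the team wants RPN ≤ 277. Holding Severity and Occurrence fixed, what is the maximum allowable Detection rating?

#1: S=7, O=5, D=10 → current RPN = 350.
Fixed product = 35. Need 35 × D ≤ 277, so D ≤ 277/35 = 7.91.
Maximum integer Detection rating = 7 (gives RPN 245; D=8 would give 280 > 277).

7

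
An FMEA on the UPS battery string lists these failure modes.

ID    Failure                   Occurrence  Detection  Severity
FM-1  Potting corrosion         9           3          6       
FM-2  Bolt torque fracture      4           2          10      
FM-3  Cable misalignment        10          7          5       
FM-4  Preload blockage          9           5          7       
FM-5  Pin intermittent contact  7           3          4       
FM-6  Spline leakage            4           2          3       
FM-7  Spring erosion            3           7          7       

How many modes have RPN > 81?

5

RPN = Severity × Occurrence × Detection:
  FM-1: 6 × 9 × 3 = 162
  FM-2: 10 × 4 × 2 = 80
  FM-3: 5 × 10 × 7 = 350
  FM-4: 7 × 9 × 5 = 315
  FM-5: 4 × 7 × 3 = 84
  FM-6: 3 × 4 × 2 = 24
  FM-7: 7 × 3 × 7 = 147
Modes with RPN > 81: FM-1 (162), FM-3 (350), FM-4 (315), FM-5 (84), FM-7 (147) → 5.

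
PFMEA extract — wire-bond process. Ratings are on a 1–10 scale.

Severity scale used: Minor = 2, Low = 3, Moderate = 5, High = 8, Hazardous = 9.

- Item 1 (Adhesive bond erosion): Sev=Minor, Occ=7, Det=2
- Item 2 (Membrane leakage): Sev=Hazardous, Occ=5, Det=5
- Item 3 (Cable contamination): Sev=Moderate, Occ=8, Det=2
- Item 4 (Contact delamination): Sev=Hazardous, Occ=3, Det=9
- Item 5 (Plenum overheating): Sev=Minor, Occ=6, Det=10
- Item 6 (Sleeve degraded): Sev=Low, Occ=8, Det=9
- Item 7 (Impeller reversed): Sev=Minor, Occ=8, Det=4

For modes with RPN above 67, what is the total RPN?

RPN = Severity × Occurrence × Detection:
  Item 1: 2 × 7 × 2 = 28
  Item 2: 9 × 5 × 5 = 225
  Item 3: 5 × 8 × 2 = 80
  Item 4: 9 × 3 × 9 = 243
  Item 5: 2 × 6 × 10 = 120
  Item 6: 3 × 8 × 9 = 216
  Item 7: 2 × 8 × 4 = 64
RPN > 67: Item 2 (225), Item 3 (80), Item 4 (243), Item 5 (120), Item 6 (216).
Sum: 225 + 80 + 243 + 120 + 216 = 884.

884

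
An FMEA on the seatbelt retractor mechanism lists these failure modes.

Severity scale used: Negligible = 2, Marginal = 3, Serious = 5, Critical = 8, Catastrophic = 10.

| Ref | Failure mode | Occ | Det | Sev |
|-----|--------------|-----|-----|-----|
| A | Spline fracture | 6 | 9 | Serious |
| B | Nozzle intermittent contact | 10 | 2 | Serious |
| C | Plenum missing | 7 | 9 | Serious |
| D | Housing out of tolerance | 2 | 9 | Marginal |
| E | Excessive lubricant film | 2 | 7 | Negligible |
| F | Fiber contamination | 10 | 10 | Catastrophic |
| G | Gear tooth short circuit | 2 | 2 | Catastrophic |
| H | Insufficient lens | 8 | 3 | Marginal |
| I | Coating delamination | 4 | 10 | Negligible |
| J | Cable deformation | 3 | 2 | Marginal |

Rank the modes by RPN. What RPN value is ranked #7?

RPN = Severity × Occurrence × Detection:
  A: 5 × 6 × 9 = 270
  B: 5 × 10 × 2 = 100
  C: 5 × 7 × 9 = 315
  D: 3 × 2 × 9 = 54
  E: 2 × 2 × 7 = 28
  F: 10 × 10 × 10 = 1000
  G: 10 × 2 × 2 = 40
  H: 3 × 8 × 3 = 72
  I: 2 × 4 × 10 = 80
  J: 3 × 3 × 2 = 18
Sorted descending: 1000, 315, 270, 100, 80, 72, 54, 40, 28, 18.
The seventh-highest RPN is 54 (D).

54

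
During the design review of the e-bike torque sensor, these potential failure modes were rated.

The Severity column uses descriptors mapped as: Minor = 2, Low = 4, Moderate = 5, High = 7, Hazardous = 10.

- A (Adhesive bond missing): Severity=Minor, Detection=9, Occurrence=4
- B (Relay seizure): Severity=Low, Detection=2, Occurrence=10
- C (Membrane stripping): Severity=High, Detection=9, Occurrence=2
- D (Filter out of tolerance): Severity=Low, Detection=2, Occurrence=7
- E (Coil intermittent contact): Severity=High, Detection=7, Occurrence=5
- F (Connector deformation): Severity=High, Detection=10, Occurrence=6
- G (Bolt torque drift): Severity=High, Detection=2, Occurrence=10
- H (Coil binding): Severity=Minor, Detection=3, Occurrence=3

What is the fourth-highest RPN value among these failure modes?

126

RPN = Severity × Occurrence × Detection:
  A: 2 × 4 × 9 = 72
  B: 4 × 10 × 2 = 80
  C: 7 × 2 × 9 = 126
  D: 4 × 7 × 2 = 56
  E: 7 × 5 × 7 = 245
  F: 7 × 6 × 10 = 420
  G: 7 × 10 × 2 = 140
  H: 2 × 3 × 3 = 18
Sorted descending: 420, 245, 140, 126, 80, 72, 56, 18.
The fourth-highest RPN is 126 (C).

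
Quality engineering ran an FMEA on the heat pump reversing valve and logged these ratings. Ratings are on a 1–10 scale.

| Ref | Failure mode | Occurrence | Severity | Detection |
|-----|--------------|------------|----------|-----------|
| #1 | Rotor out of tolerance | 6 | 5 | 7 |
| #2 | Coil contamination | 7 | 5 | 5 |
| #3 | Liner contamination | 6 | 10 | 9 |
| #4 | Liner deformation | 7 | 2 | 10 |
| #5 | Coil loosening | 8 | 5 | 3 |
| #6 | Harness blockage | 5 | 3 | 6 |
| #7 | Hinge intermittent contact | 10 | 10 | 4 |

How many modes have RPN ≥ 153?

4

RPN = Severity × Occurrence × Detection:
  #1: 5 × 6 × 7 = 210
  #2: 5 × 7 × 5 = 175
  #3: 10 × 6 × 9 = 540
  #4: 2 × 7 × 10 = 140
  #5: 5 × 8 × 3 = 120
  #6: 3 × 5 × 6 = 90
  #7: 10 × 10 × 4 = 400
Modes with RPN ≥ 153: #1 (210), #2 (175), #3 (540), #7 (400) → 4.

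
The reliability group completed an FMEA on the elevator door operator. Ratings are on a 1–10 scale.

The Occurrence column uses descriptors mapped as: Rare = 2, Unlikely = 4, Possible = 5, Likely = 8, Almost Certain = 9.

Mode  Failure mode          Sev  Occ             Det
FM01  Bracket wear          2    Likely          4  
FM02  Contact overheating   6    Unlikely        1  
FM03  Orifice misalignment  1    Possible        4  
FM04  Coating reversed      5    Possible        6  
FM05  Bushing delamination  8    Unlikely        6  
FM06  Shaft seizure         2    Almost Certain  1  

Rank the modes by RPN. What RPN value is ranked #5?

20

RPN = Severity × Occurrence × Detection:
  FM01: 2 × 8 × 4 = 64
  FM02: 6 × 4 × 1 = 24
  FM03: 1 × 5 × 4 = 20
  FM04: 5 × 5 × 6 = 150
  FM05: 8 × 4 × 6 = 192
  FM06: 2 × 9 × 1 = 18
Sorted descending: 192, 150, 64, 24, 20, 18.
The fifth-highest RPN is 20 (FM03).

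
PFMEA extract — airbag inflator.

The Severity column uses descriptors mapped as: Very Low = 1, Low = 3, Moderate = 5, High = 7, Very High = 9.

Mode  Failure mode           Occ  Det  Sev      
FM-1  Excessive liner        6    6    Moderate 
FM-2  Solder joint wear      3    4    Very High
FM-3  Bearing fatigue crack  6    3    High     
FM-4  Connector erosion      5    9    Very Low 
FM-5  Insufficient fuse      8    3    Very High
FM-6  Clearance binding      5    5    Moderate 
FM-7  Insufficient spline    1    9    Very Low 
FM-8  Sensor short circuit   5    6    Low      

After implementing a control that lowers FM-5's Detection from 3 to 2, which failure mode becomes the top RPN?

RPN = Severity × Occurrence × Detection:
  FM-1: 5 × 6 × 6 = 180
  FM-2: 9 × 3 × 4 = 108
  FM-3: 7 × 6 × 3 = 126
  FM-4: 1 × 5 × 9 = 45
  FM-5: 9 × 8 × 3 = 216
  FM-6: 5 × 5 × 5 = 125
  FM-7: 1 × 1 × 9 = 9
  FM-8: 3 × 5 × 6 = 90
After action: FM-5 → 9 × 8 × 2 = 144.
Revised RPNs: FM-1=180, FM-5=144, FM-3=126, FM-6=125, FM-2=108, FM-8=90, FM-4=45, FM-7=9.
Highest is now FM-1 (180).

FM-1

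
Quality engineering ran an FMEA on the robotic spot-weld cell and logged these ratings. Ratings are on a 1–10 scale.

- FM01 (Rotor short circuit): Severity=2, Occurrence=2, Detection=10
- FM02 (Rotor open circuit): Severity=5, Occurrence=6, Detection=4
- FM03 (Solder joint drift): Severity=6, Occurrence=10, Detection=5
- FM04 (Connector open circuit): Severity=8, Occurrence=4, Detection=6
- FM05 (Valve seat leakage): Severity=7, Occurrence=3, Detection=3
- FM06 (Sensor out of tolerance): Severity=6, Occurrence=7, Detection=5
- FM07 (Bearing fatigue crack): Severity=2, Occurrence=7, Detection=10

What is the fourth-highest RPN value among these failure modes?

RPN = Severity × Occurrence × Detection:
  FM01: 2 × 2 × 10 = 40
  FM02: 5 × 6 × 4 = 120
  FM03: 6 × 10 × 5 = 300
  FM04: 8 × 4 × 6 = 192
  FM05: 7 × 3 × 3 = 63
  FM06: 6 × 7 × 5 = 210
  FM07: 2 × 7 × 10 = 140
Sorted descending: 300, 210, 192, 140, 120, 63, 40.
The fourth-highest RPN is 140 (FM07).

140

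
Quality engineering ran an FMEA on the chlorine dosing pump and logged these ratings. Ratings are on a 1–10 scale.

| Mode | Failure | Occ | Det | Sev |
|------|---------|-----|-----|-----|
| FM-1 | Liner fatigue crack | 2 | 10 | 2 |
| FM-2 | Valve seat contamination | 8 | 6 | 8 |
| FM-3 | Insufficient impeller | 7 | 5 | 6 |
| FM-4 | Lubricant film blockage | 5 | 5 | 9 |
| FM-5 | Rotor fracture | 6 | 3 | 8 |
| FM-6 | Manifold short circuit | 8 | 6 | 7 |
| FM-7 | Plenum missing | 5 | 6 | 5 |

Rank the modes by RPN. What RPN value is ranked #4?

210

RPN = Severity × Occurrence × Detection:
  FM-1: 2 × 2 × 10 = 40
  FM-2: 8 × 8 × 6 = 384
  FM-3: 6 × 7 × 5 = 210
  FM-4: 9 × 5 × 5 = 225
  FM-5: 8 × 6 × 3 = 144
  FM-6: 7 × 8 × 6 = 336
  FM-7: 5 × 5 × 6 = 150
Sorted descending: 384, 336, 225, 210, 150, 144, 40.
The fourth-highest RPN is 210 (FM-3).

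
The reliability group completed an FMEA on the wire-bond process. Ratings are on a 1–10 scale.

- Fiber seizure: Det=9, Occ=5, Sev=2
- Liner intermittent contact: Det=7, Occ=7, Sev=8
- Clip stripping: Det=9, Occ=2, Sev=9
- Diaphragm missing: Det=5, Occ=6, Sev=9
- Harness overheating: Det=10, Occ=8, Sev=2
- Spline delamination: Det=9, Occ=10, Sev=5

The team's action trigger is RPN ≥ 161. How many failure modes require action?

4

RPN = Severity × Occurrence × Detection:
  Fiber seizure: 2 × 5 × 9 = 90
  Liner intermittent contact: 8 × 7 × 7 = 392
  Clip stripping: 9 × 2 × 9 = 162
  Diaphragm missing: 9 × 6 × 5 = 270
  Harness overheating: 2 × 8 × 10 = 160
  Spline delamination: 5 × 10 × 9 = 450
Modes with RPN ≥ 161: Liner intermittent contact (392), Clip stripping (162), Diaphragm missing (270), Spline delamination (450) → 4.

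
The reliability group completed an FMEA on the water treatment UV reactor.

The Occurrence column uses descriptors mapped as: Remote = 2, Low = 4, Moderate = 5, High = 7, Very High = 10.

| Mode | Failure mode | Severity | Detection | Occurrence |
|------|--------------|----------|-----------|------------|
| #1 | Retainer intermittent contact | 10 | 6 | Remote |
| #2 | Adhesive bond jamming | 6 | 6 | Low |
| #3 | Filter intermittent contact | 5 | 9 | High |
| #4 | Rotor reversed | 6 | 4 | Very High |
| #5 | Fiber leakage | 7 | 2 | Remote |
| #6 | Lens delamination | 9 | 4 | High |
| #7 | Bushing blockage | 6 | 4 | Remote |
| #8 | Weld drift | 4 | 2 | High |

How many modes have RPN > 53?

RPN = Severity × Occurrence × Detection:
  #1: 10 × 2 × 6 = 120
  #2: 6 × 4 × 6 = 144
  #3: 5 × 7 × 9 = 315
  #4: 6 × 10 × 4 = 240
  #5: 7 × 2 × 2 = 28
  #6: 9 × 7 × 4 = 252
  #7: 6 × 2 × 4 = 48
  #8: 4 × 7 × 2 = 56
Modes with RPN > 53: #1 (120), #2 (144), #3 (315), #4 (240), #6 (252), #8 (56) → 6.

6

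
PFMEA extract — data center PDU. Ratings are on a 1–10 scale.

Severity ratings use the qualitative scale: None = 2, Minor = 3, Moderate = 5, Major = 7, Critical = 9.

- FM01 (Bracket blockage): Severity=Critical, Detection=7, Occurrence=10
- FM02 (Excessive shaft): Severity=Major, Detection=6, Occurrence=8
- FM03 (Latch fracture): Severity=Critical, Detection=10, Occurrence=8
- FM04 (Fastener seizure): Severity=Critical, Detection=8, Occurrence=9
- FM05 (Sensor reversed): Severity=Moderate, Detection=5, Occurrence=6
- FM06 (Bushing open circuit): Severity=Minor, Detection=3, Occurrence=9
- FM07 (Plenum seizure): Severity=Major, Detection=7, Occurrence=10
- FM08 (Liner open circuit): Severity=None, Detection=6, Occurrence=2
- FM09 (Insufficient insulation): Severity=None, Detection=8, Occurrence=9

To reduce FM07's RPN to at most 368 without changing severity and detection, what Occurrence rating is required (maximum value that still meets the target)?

7

FM07: S=7, O=10, D=7 → current RPN = 490.
Fixed product = 49. Need 49 × O ≤ 368, so O ≤ 368/49 = 7.51.
Maximum integer Occurrence rating = 7 (gives RPN 343; O=8 would give 392 > 368).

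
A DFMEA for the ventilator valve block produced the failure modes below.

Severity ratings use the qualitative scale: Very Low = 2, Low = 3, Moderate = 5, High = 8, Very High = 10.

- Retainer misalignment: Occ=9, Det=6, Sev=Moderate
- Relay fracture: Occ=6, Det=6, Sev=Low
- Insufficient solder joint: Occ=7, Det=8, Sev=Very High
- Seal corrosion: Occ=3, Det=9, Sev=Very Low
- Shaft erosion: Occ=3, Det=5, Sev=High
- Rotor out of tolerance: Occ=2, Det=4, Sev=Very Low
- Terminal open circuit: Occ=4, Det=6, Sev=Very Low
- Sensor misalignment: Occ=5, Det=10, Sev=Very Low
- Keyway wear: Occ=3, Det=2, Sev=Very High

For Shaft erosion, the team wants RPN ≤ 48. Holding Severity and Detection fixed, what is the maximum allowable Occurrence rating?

1

Shaft erosion: S=8, O=3, D=5 → current RPN = 120.
Fixed product = 40. Need 40 × O ≤ 48, so O ≤ 48/40 = 1.20.
Maximum integer Occurrence rating = 1 (gives RPN 40; O=2 would give 80 > 48).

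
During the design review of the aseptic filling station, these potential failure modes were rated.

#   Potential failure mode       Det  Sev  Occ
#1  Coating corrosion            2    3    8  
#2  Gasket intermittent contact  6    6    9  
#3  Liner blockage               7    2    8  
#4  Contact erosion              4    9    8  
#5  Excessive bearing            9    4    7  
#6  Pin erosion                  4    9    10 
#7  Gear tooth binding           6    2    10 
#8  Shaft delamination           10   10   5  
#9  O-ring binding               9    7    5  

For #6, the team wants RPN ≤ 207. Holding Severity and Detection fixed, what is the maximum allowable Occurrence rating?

#6: S=9, O=10, D=4 → current RPN = 360.
Fixed product = 36. Need 36 × O ≤ 207, so O ≤ 207/36 = 5.75.
Maximum integer Occurrence rating = 5 (gives RPN 180; O=6 would give 216 > 207).

5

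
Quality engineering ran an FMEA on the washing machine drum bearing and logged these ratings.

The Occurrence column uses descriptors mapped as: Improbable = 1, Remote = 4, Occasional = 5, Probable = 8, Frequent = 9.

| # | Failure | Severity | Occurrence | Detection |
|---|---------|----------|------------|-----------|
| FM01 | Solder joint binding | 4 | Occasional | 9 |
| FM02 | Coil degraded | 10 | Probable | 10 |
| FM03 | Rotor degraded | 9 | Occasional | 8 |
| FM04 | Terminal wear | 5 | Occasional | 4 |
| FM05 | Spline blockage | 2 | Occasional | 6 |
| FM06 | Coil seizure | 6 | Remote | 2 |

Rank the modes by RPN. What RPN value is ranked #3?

180

RPN = Severity × Occurrence × Detection:
  FM01: 4 × 5 × 9 = 180
  FM02: 10 × 8 × 10 = 800
  FM03: 9 × 5 × 8 = 360
  FM04: 5 × 5 × 4 = 100
  FM05: 2 × 5 × 6 = 60
  FM06: 6 × 4 × 2 = 48
Sorted descending: 800, 360, 180, 100, 60, 48.
The third-highest RPN is 180 (FM01).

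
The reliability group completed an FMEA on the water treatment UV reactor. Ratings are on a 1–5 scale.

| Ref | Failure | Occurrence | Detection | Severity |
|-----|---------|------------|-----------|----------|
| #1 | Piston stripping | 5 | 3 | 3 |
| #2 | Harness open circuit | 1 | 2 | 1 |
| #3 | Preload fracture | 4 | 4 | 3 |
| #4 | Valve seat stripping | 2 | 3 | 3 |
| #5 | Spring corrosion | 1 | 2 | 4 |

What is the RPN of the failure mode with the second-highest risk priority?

45

RPN = Severity × Occurrence × Detection:
  #1: 3 × 5 × 3 = 45
  #2: 1 × 1 × 2 = 2
  #3: 3 × 4 × 4 = 48
  #4: 3 × 2 × 3 = 18
  #5: 4 × 1 × 2 = 8
Sorted descending: 48, 45, 18, 8, 2.
The second-highest RPN is 45 (#1).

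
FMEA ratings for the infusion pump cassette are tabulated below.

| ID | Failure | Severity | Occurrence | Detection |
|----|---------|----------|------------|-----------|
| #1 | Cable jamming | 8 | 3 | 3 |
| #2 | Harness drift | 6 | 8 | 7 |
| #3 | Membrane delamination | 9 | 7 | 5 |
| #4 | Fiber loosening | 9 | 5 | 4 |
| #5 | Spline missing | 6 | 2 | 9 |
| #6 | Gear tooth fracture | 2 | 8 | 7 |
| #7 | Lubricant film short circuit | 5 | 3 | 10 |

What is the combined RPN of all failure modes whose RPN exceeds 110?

RPN = Severity × Occurrence × Detection:
  #1: 8 × 3 × 3 = 72
  #2: 6 × 8 × 7 = 336
  #3: 9 × 7 × 5 = 315
  #4: 9 × 5 × 4 = 180
  #5: 6 × 2 × 9 = 108
  #6: 2 × 8 × 7 = 112
  #7: 5 × 3 × 10 = 150
RPN > 110: #2 (336), #3 (315), #4 (180), #6 (112), #7 (150).
Sum: 336 + 315 + 180 + 112 + 150 = 1093.

1093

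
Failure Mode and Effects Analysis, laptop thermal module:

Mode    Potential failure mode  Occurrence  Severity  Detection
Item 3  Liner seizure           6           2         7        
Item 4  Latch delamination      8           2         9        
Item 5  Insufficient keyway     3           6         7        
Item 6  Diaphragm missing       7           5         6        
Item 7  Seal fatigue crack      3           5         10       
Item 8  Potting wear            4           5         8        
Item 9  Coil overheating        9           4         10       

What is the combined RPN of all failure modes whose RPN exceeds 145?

880

RPN = Severity × Occurrence × Detection:
  Item 3: 2 × 6 × 7 = 84
  Item 4: 2 × 8 × 9 = 144
  Item 5: 6 × 3 × 7 = 126
  Item 6: 5 × 7 × 6 = 210
  Item 7: 5 × 3 × 10 = 150
  Item 8: 5 × 4 × 8 = 160
  Item 9: 4 × 9 × 10 = 360
RPN > 145: Item 6 (210), Item 7 (150), Item 8 (160), Item 9 (360).
Sum: 210 + 150 + 160 + 360 = 880.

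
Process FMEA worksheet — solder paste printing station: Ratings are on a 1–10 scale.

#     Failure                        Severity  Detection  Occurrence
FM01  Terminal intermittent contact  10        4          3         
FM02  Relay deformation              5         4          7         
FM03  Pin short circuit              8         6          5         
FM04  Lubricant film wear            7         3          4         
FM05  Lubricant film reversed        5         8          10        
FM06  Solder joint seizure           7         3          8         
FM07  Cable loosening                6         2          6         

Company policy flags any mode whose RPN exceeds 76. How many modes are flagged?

6

RPN = Severity × Occurrence × Detection:
  FM01: 10 × 3 × 4 = 120
  FM02: 5 × 7 × 4 = 140
  FM03: 8 × 5 × 6 = 240
  FM04: 7 × 4 × 3 = 84
  FM05: 5 × 10 × 8 = 400
  FM06: 7 × 8 × 3 = 168
  FM07: 6 × 6 × 2 = 72
Modes with RPN > 76: FM01 (120), FM02 (140), FM03 (240), FM04 (84), FM05 (400), FM06 (168) → 6.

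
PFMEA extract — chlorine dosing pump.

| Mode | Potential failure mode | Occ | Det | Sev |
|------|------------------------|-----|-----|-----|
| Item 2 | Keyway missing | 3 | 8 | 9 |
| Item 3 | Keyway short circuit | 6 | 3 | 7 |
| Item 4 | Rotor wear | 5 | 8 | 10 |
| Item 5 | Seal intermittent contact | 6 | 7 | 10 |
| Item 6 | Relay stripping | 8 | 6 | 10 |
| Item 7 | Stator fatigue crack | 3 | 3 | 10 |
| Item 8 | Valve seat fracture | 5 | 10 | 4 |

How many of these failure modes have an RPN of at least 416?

2

RPN = Severity × Occurrence × Detection:
  Item 2: 9 × 3 × 8 = 216
  Item 3: 7 × 6 × 3 = 126
  Item 4: 10 × 5 × 8 = 400
  Item 5: 10 × 6 × 7 = 420
  Item 6: 10 × 8 × 6 = 480
  Item 7: 10 × 3 × 3 = 90
  Item 8: 4 × 5 × 10 = 200
Modes with RPN ≥ 416: Item 5 (420), Item 6 (480) → 2.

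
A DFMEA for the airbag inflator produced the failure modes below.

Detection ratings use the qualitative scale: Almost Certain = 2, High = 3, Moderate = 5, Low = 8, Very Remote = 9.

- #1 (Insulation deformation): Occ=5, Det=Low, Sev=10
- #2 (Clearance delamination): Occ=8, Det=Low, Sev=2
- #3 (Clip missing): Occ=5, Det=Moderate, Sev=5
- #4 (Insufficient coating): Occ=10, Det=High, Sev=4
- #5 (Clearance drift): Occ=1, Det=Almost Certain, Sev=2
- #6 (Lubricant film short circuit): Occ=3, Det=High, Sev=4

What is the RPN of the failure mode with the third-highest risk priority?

RPN = Severity × Occurrence × Detection:
  #1: 10 × 5 × 8 = 400
  #2: 2 × 8 × 8 = 128
  #3: 5 × 5 × 5 = 125
  #4: 4 × 10 × 3 = 120
  #5: 2 × 1 × 2 = 4
  #6: 4 × 3 × 3 = 36
Sorted descending: 400, 128, 125, 120, 36, 4.
The third-highest RPN is 125 (#3).

125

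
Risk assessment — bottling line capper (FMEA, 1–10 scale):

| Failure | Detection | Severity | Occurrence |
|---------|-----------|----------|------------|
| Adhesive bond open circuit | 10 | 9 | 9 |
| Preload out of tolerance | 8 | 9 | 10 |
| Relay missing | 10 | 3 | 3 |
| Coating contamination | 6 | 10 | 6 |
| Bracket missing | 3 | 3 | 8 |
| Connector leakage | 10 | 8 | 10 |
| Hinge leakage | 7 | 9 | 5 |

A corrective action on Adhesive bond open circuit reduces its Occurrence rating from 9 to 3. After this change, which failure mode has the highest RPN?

Connector leakage

RPN = Severity × Occurrence × Detection:
  Adhesive bond open circuit: 9 × 9 × 10 = 810
  Preload out of tolerance: 9 × 10 × 8 = 720
  Relay missing: 3 × 3 × 10 = 90
  Coating contamination: 10 × 6 × 6 = 360
  Bracket missing: 3 × 8 × 3 = 72
  Connector leakage: 8 × 10 × 10 = 800
  Hinge leakage: 9 × 5 × 7 = 315
After action: Adhesive bond open circuit → 9 × 3 × 10 = 270.
Revised RPNs: Connector leakage=800, Preload out of tolerance=720, Coating contamination=360, Hinge leakage=315, Adhesive bond open circuit=270, Relay missing=90, Bracket missing=72.
Highest is now Connector leakage (800).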